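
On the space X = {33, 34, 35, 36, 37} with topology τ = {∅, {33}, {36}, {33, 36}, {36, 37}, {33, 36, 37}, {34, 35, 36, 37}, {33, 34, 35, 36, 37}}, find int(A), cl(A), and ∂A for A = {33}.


int(A) = {33}, cl(A) = {33}, ∂A = ∅.

Closed sets in (X, τ) are complements of opens:
  closed(X, τ) = {∅, {33}, {34, 35}, {33, 34, 35}, {34, 35, 37}, {33, 34, 35, 37}, {34, 35, 36, 37}, {33, 34, 35, 36, 37}}.
int(A) = ⋃ {U ∈ τ : U ⊆ A}. Opens contained in A: ∅, {33}.
Taking the union of these: int(A) = {33}.
cl(A) = ⋂ {C closed : A ⊆ C}. Closed sets containing A: {33}, {33, 34, 35}, {33, 34, 35, 37}, {33, 34, 35, 36, 37}.
Intersecting these: cl(A) = {33}.
∂A = cl(A) ∖ int(A) = {33} ∖ {33} = ∅.


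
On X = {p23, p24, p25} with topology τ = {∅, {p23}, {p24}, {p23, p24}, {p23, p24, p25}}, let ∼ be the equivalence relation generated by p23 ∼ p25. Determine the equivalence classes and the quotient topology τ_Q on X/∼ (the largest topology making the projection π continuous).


X/∼ = {[p23=p25], [p24]}; |τ_Q| = 3.

Equivalence classes: [p23=p25], [p24].
Quotient map π: X → X/∼ sends p23 ↦ [p23=p25], p24 ↦ [p24], p25 ↦ [p23=p25].
For each subset V ⊆ X/∼, compute π^{-1}(V) ⊆ X and check whether π^{-1}(V) ∈ τ. V is open in τ_Q iff π^{-1}(V) ∈ τ.
  V = {}: π^{-1}(V) = ∅ ∈ τ ✓.
  V = {[p23=p25]}: π^{-1}(V) = {p23, p25} ∉ τ ✗.
  V = {[p24]}: π^{-1}(V) = {p24} ∈ τ ✓.
  V = {[p23=p25], [p24]}: π^{-1}(V) = {p23, p24, p25} ∈ τ ✓.
Open sets in the quotient: τ_Q = {{}, {[p24]}, {[p23=p25], [p24]}} (3 elements).


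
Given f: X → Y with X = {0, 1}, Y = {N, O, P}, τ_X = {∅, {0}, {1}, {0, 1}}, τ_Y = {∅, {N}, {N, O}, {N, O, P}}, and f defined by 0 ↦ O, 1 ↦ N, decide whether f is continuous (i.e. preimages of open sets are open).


f IS continuous.

Compute f^{-1}(U) for each U ∈ τ_Y:
  U = ∅: f^{-1}(U) = ∅ ∈ τ_X ✓.
  U = {N}: f^{-1}(U) = {1} ∈ τ_X ✓.
  U = {N, O}: f^{-1}(U) = {0, 1} ∈ τ_X ✓.
  U = {N, O, P}: f^{-1}(U) = {0, 1} ∈ τ_X ✓.
Every preimage lies in τ_X, so f IS continuous.


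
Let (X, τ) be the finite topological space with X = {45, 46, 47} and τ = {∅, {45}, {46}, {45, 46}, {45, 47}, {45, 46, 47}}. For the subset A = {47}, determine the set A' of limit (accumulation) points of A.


A' = ∅

For each x ∈ X, list the open sets U ∈ τ with x ∈ U, then check whether U ∩ (A ∖ {x}) ≠ ∅ for every such U.
  x = 45: open {45} ∋ x has {45} ∩ (A ∖ {45}) = ∅, so x is NOT a limit point.
  x = 46: open {46} ∋ x has {46} ∩ (A ∖ {46}) = ∅, so x is NOT a limit point.
  x = 47: open {45, 47} ∋ x has {45, 47} ∩ (A ∖ {47}) = ∅, so x is NOT a limit point.
Collecting: A' = ∅.


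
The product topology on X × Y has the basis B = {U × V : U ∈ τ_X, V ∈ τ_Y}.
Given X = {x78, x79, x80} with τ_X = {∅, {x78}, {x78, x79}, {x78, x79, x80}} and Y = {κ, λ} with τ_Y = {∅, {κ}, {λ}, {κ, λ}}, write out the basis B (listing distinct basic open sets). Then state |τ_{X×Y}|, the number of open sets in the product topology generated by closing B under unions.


Basis B = {∅ × ∅, {x78} × {κ}, {x78} × {λ}, {x78} × {κ, λ}, {x78, x79} × {κ}, {x78, x79} × {λ}, {x78, x79, x80} × {κ}, {x78, x79, x80} × {λ}, {x78, x79} × {κ, λ}, {x78, x79, x80} × {κ, λ}}; |τ_{X×Y}| = 16.

Enumerate products U × V with U ∈ τ_X, V ∈ τ_Y (deduplicated):
  ∅ × ∅ = {} (∅)
  {x78} × {κ} = {(x78,κ)}
  {x78} × {λ} = {(x78,λ)}
  {x78} × {κ, λ} = {(x78,κ), (x78,λ)}
  {x78, x79} × {κ} = {(x78,κ), (x79,κ)}
  {x78, x79} × {λ} = {(x78,λ), (x79,λ)}
  {x78, x79, x80} × {κ} = {(x78,κ), (x79,κ), (x80,κ)}
  {x78, x79, x80} × {λ} = {(x78,λ), (x79,λ), (x80,λ)}
  {x78, x79} × {κ, λ} = {(x78,κ), (x78,λ), (x79,κ), (x79,λ)}
  {x78, x79, x80} × {κ, λ} = {(x78,κ), (x78,λ), (x79,κ), (x79,λ), (x80,κ), (x80,λ)}
These 10 distinct sets form the basis B.
Close under arbitrary unions to get τ_{X×Y}; counting gives |τ_{X×Y}| = 16.


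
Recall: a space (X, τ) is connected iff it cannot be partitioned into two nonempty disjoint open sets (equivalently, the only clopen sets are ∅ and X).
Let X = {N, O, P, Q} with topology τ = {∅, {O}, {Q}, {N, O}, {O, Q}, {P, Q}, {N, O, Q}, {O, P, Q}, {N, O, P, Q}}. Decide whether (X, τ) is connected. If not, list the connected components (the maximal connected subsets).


(X, τ) is disconnected; components = [{N, O}, {P, Q}].

Find clopen sets (U ∈ τ with X ∖ U ∈ τ):
  U = ∅, X ∖ U = {N, O, P, Q} — both open, so U is clopen.
  U = {N, O}, X ∖ U = {P, Q} — both open, so U is clopen.
  U = {P, Q}, X ∖ U = {N, O} — both open, so U is clopen.
  U = {N, O, P, Q}, X ∖ U = ∅ — both open, so U is clopen.
Nontrivial clopen(s) exist: e.g. {P, Q}. So (X, τ) is disconnected.
Compute connected components by grouping points that agree on all clopens:
  component: {N, O}
  component: {P, Q}


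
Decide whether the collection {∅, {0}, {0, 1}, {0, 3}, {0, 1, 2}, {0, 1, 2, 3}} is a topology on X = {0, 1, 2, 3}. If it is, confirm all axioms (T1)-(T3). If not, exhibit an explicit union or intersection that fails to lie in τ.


τ is NOT a topology on X.

Axiom (T1): ∅ ∈ τ? Yes; X ∈ τ? Yes.
Axiom (T2/T3): check pairwise unions and intersections of members of τ.
Counterexample for (T2): {0, 1} ∪ {0, 3} = {0, 1, 3} ∉ τ. Therefore τ is NOT a topology.


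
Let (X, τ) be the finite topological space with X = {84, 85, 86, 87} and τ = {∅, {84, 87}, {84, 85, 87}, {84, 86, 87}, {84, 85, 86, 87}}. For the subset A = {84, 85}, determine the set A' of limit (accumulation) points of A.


A' = {85, 86, 87}

For each x ∈ X, list the open sets U ∈ τ with x ∈ U, then check whether U ∩ (A ∖ {x}) ≠ ∅ for every such U.
  x = 84: open {84, 87} ∋ x has {84, 87} ∩ (A ∖ {84}) = ∅, so x is NOT a limit point.
  x = 85: opens ∋ x are {84, 85, 87}, {84, 85, 86, 87}; each meets A ∖ {85}, so x IS a limit point.
  x = 86: opens ∋ x are {84, 86, 87}, {84, 85, 86, 87}; each meets A ∖ {86}, so x IS a limit point.
  x = 87: opens ∋ x are {84, 87}, {84, 85, 87}, {84, 86, 87}, {84, 85, 86, 87}; each meets A ∖ {87}, so x IS a limit point.
Collecting: A' = {85, 86, 87}.


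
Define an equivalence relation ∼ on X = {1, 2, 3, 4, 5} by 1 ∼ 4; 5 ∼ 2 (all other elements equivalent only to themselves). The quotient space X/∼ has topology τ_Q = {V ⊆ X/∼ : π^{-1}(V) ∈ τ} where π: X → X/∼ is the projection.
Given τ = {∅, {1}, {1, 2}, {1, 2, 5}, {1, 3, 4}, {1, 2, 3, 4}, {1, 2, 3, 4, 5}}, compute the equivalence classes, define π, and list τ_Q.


X/∼ = {[1=4], [2=5], [3]}; |τ_Q| = 3.

Equivalence classes: [1=4], [2=5], [3].
Quotient map π: X → X/∼ sends 1 ↦ [1=4], 2 ↦ [2=5], 3 ↦ [3], 4 ↦ [1=4], 5 ↦ [2=5].
For each subset V ⊆ X/∼, compute π^{-1}(V) ⊆ X and check whether π^{-1}(V) ∈ τ. V is open in τ_Q iff π^{-1}(V) ∈ τ.
  V = {}: π^{-1}(V) = ∅ ∈ τ ✓.
  V = {[1=4]}: π^{-1}(V) = {1, 4} ∉ τ ✗.
  V = {[2=5]}: π^{-1}(V) = {2, 5} ∉ τ ✗.
  V = {[1=4], [2=5]}: π^{-1}(V) = {1, 2, 4, 5} ∉ τ ✗.
  V = {[3]}: π^{-1}(V) = {3} ∉ τ ✗.
  V = {[1=4], [3]}: π^{-1}(V) = {1, 3, 4} ∈ τ ✓.
  V = {[2=5], [3]}: π^{-1}(V) = {2, 3, 5} ∉ τ ✗.
  V = {[1=4], [2=5], [3]}: π^{-1}(V) = {1, 2, 3, 4, 5} ∈ τ ✓.
Open sets in the quotient: τ_Q = {{}, {[1=4], [3]}, {[1=4], [2=5], [3]}} (3 elements).


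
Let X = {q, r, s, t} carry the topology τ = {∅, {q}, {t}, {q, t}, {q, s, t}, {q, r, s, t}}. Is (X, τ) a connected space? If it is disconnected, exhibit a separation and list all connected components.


(X, τ) is connected.

Find clopen sets (U ∈ τ with X ∖ U ∈ τ):
  U = ∅, X ∖ U = {q, r, s, t} — both open, so U is clopen.
  U = {q, r, s, t}, X ∖ U = ∅ — both open, so U is clopen.
Only trivial clopens (∅ and X) exist, so (X, τ) is connected.
Compute connected components by grouping points that agree on all clopens:
  component: {q, r, s, t}


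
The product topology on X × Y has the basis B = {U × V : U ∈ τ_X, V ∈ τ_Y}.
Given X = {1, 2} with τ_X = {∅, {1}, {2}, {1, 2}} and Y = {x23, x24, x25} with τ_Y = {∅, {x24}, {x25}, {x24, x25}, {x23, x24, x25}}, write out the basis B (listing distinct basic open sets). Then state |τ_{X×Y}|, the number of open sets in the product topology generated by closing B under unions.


Basis B = {∅ × ∅, {1} × {x24}, {1} × {x25}, {2} × {x24}, {2} × {x25}, {1} × {x24, x25}, {1, 2} × {x24}, {1, 2} × {x25}, {2} × {x24, x25}, {1} × {x23, x24, x25}, {2} × {x23, x24, x25}, {1, 2} × {x24, x25}, {1, 2} × {x23, x24, x25}}; |τ_{X×Y}| = 25.

Enumerate products U × V with U ∈ τ_X, V ∈ τ_Y (deduplicated):
  ∅ × ∅ = {} (∅)
  {1} × {x24} = {(1,x24)}
  {1} × {x25} = {(1,x25)}
  {2} × {x24} = {(2,x24)}
  {2} × {x25} = {(2,x25)}
  {1} × {x24, x25} = {(1,x24), (1,x25)}
  {1, 2} × {x24} = {(1,x24), (2,x24)}
  {1, 2} × {x25} = {(1,x25), (2,x25)}
  {2} × {x24, x25} = {(2,x24), (2,x25)}
  {1} × {x23, x24, x25} = {(1,x23), (1,x24), (1,x25)}
  {2} × {x23, x24, x25} = {(2,x23), (2,x24), (2,x25)}
  {1, 2} × {x24, x25} = {(1,x24), (1,x25), (2,x24), (2,x25)}
  {1, 2} × {x23, x24, x25} = {(1,x23), (1,x24), (1,x25), (2,x23), (2,x24), (2,x25)}
These 13 distinct sets form the basis B.
Close under arbitrary unions to get τ_{X×Y}; counting gives |τ_{X×Y}| = 25.


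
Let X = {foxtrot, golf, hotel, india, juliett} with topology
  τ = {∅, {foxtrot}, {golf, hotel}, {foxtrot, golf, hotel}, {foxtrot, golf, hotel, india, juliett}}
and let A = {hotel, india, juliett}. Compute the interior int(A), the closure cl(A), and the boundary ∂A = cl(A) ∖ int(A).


int(A) = ∅, cl(A) = {golf, hotel, india, juliett}, ∂A = {golf, hotel, india, juliett}.

Closed sets in (X, τ) are complements of opens:
  closed(X, τ) = {∅, {india, juliett}, {foxtrot, india, juliett}, {golf, hotel, india, juliett}, {foxtrot, golf, hotel, india, juliett}}.
int(A) = ⋃ {U ∈ τ : U ⊆ A}. Opens contained in A: ∅.
Taking the union of these: int(A) = ∅.
cl(A) = ⋂ {C closed : A ⊆ C}. Closed sets containing A: {golf, hotel, india, juliett}, {foxtrot, golf, hotel, india, juliett}.
Intersecting these: cl(A) = {golf, hotel, india, juliett}.
∂A = cl(A) ∖ int(A) = {golf, hotel, india, juliett} ∖ ∅ = {golf, hotel, india, juliett}.


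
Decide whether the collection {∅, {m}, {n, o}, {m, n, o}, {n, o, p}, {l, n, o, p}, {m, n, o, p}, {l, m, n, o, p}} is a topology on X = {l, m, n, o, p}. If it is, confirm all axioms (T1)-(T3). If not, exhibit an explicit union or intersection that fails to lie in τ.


τ IS a topology on X.

Axiom (T1): ∅ ∈ τ? Yes; X ∈ τ? Yes.
Axiom (T2/T3): check pairwise unions and intersections of members of τ.
All pairwise intersections and unions checked — each lies in τ. Therefore τ satisfies (T1), (T2), (T3): it IS a topology on X.


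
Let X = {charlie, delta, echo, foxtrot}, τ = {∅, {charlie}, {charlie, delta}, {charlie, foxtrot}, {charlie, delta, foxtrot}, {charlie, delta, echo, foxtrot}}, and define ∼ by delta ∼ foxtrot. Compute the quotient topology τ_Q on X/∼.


X/∼ = {[charlie], [delta=foxtrot], [echo]}; |τ_Q| = 4.

Equivalence classes: [charlie], [delta=foxtrot], [echo].
Quotient map π: X → X/∼ sends charlie ↦ [charlie], delta ↦ [delta=foxtrot], echo ↦ [echo], foxtrot ↦ [delta=foxtrot].
For each subset V ⊆ X/∼, compute π^{-1}(V) ⊆ X and check whether π^{-1}(V) ∈ τ. V is open in τ_Q iff π^{-1}(V) ∈ τ.
  V = {}: π^{-1}(V) = ∅ ∈ τ ✓.
  V = {[charlie]}: π^{-1}(V) = {charlie} ∈ τ ✓.
  V = {[delta=foxtrot]}: π^{-1}(V) = {delta, foxtrot} ∉ τ ✗.
  V = {[charlie], [delta=foxtrot]}: π^{-1}(V) = {charlie, delta, foxtrot} ∈ τ ✓.
  V = {[echo]}: π^{-1}(V) = {echo} ∉ τ ✗.
  V = {[charlie], [echo]}: π^{-1}(V) = {charlie, echo} ∉ τ ✗.
  V = {[delta=foxtrot], [echo]}: π^{-1}(V) = {delta, echo, foxtrot} ∉ τ ✗.
  V = {[charlie], [delta=foxtrot], [echo]}: π^{-1}(V) = {charlie, delta, echo, foxtrot} ∈ τ ✓.
Open sets in the quotient: τ_Q = {{}, {[charlie]}, {[charlie], [delta=foxtrot]}, {[charlie], [delta=foxtrot], [echo]}} (4 elements).


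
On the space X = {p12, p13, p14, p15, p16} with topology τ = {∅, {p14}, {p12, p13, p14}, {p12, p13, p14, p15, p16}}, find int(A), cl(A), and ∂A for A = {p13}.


int(A) = ∅, cl(A) = {p12, p13, p15, p16}, ∂A = {p12, p13, p15, p16}.

Closed sets in (X, τ) are complements of opens:
  closed(X, τ) = {∅, {p15, p16}, {p12, p13, p15, p16}, {p12, p13, p14, p15, p16}}.
int(A) = ⋃ {U ∈ τ : U ⊆ A}. Opens contained in A: ∅.
Taking the union of these: int(A) = ∅.
cl(A) = ⋂ {C closed : A ⊆ C}. Closed sets containing A: {p12, p13, p15, p16}, {p12, p13, p14, p15, p16}.
Intersecting these: cl(A) = {p12, p13, p15, p16}.
∂A = cl(A) ∖ int(A) = {p12, p13, p15, p16} ∖ ∅ = {p12, p13, p15, p16}.


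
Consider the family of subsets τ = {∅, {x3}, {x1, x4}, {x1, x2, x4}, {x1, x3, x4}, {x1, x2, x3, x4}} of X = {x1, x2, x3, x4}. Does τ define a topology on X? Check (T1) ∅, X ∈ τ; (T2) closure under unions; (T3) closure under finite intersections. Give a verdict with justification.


τ IS a topology on X.

Axiom (T1): ∅ ∈ τ? Yes; X ∈ τ? Yes.
Axiom (T2/T3): check pairwise unions and intersections of members of τ.
All pairwise intersections and unions checked — each lies in τ. Therefore τ satisfies (T1), (T2), (T3): it IS a topology on X.


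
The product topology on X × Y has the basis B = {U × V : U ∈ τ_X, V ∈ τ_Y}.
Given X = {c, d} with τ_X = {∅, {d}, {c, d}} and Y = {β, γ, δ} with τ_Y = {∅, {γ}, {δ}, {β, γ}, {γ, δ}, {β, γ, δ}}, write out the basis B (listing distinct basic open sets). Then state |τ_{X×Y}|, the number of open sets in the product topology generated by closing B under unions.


Basis B = {∅ × ∅, {d} × {γ}, {d} × {δ}, {c, d} × {γ}, {c, d} × {δ}, {d} × {β, γ}, {d} × {γ, δ}, {d} × {β, γ, δ}, {c, d} × {β, γ}, {c, d} × {γ, δ}, {c, d} × {β, γ, δ}}; |τ_{X×Y}| = 18.

Enumerate products U × V with U ∈ τ_X, V ∈ τ_Y (deduplicated):
  ∅ × ∅ = {} (∅)
  {d} × {γ} = {(d,γ)}
  {d} × {δ} = {(d,δ)}
  {c, d} × {γ} = {(c,γ), (d,γ)}
  {c, d} × {δ} = {(c,δ), (d,δ)}
  {d} × {β, γ} = {(d,β), (d,γ)}
  {d} × {γ, δ} = {(d,γ), (d,δ)}
  {d} × {β, γ, δ} = {(d,β), (d,γ), (d,δ)}
  {c, d} × {β, γ} = {(c,β), (c,γ), (d,β), (d,γ)}
  {c, d} × {γ, δ} = {(c,γ), (c,δ), (d,γ), (d,δ)}
  {c, d} × {β, γ, δ} = {(c,β), (c,γ), (c,δ), (d,β), (d,γ), (d,δ)}
These 11 distinct sets form the basis B.
Close under arbitrary unions to get τ_{X×Y}; counting gives |τ_{X×Y}| = 18.


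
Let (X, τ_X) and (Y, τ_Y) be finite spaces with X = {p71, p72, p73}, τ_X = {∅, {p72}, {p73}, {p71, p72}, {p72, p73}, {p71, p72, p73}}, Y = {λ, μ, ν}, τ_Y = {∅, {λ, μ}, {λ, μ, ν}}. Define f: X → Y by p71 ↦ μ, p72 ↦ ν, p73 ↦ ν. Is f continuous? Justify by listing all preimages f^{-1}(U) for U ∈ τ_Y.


f is NOT continuous.

Compute f^{-1}(U) for each U ∈ τ_Y:
  U = ∅: f^{-1}(U) = ∅ ∈ τ_X ✓.
  U = {λ, μ}: f^{-1}(U) = {p71} ∉ τ_X ✗.
  U = {λ, μ, ν}: f^{-1}(U) = {p71, p72, p73} ∈ τ_X ✓.
Found U = {λ, μ} with f^{-1}(U) = {p71} not in τ_X. Therefore f is NOT continuous.


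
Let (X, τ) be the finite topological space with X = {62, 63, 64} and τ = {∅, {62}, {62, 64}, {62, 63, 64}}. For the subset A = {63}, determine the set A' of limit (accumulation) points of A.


A' = ∅

For each x ∈ X, list the open sets U ∈ τ with x ∈ U, then check whether U ∩ (A ∖ {x}) ≠ ∅ for every such U.
  x = 62: open {62} ∋ x has {62} ∩ (A ∖ {62}) = ∅, so x is NOT a limit point.
  x = 63: open {62, 63, 64} ∋ x has {62, 63, 64} ∩ (A ∖ {63}) = ∅, so x is NOT a limit point.
  x = 64: open {62, 64} ∋ x has {62, 64} ∩ (A ∖ {64}) = ∅, so x is NOT a limit point.
Collecting: A' = ∅.


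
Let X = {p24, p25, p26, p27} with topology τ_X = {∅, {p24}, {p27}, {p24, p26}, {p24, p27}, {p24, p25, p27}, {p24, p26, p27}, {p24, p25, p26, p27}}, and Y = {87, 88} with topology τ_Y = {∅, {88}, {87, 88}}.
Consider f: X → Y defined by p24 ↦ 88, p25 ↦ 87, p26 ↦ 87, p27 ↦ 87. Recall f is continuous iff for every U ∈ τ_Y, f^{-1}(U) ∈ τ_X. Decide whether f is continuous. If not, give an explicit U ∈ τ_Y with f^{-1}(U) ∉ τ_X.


f IS continuous.

Compute f^{-1}(U) for each U ∈ τ_Y:
  U = ∅: f^{-1}(U) = ∅ ∈ τ_X ✓.
  U = {88}: f^{-1}(U) = {p24} ∈ τ_X ✓.
  U = {87, 88}: f^{-1}(U) = {p24, p25, p26, p27} ∈ τ_X ✓.
Every preimage lies in τ_X, so f IS continuous.


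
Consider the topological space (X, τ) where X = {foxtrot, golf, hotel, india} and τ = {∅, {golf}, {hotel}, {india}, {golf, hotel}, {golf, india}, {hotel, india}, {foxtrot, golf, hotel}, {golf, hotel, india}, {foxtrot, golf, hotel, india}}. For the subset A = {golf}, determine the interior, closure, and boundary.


int(A) = {golf}, cl(A) = {foxtrot, golf}, ∂A = {foxtrot}.

Closed sets in (X, τ) are complements of opens:
  closed(X, τ) = {∅, {foxtrot}, {india}, {foxtrot, golf}, {foxtrot, hotel}, {foxtrot, india}, {foxtrot, golf, hotel}, {foxtrot, golf, india}, {foxtrot, hotel, india}, {foxtrot, golf, hotel, india}}.
int(A) = ⋃ {U ∈ τ : U ⊆ A}. Opens contained in A: ∅, {golf}.
Taking the union of these: int(A) = {golf}.
cl(A) = ⋂ {C closed : A ⊆ C}. Closed sets containing A: {foxtrot, golf}, {foxtrot, golf, hotel}, {foxtrot, golf, india}, {foxtrot, golf, hotel, india}.
Intersecting these: cl(A) = {foxtrot, golf}.
∂A = cl(A) ∖ int(A) = {foxtrot, golf} ∖ {golf} = {foxtrot}.


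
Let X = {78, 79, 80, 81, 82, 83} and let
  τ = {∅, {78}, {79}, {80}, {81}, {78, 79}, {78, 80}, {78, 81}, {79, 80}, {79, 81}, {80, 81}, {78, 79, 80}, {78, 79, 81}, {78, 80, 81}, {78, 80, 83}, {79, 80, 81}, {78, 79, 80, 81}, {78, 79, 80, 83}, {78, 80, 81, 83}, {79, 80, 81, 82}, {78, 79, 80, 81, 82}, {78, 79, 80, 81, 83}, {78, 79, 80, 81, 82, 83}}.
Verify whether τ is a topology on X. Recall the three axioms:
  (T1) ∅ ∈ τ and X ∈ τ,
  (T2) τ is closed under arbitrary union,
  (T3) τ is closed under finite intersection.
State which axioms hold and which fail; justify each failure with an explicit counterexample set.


τ IS a topology on X.

Axiom (T1): ∅ ∈ τ? Yes; X ∈ τ? Yes.
Axiom (T2/T3): check pairwise unions and intersections of members of τ.
All pairwise intersections and unions checked — each lies in τ. Therefore τ satisfies (T1), (T2), (T3): it IS a topology on X.


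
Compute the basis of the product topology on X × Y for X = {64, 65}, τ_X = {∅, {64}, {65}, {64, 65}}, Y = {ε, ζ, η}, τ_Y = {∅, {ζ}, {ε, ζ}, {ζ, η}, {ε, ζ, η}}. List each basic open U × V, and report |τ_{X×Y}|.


Basis B = {∅ × ∅, {64} × {ζ}, {65} × {ζ}, {64} × {ε, ζ}, {64} × {ζ, η}, {64, 65} × {ζ}, {65} × {ε, ζ}, {65} × {ζ, η}, {64} × {ε, ζ, η}, {65} × {ε, ζ, η}, {64, 65} × {ε, ζ}, {64, 65} × {ζ, η}, {64, 65} × {ε, ζ, η}}; |τ_{X×Y}| = 25.

Enumerate products U × V with U ∈ τ_X, V ∈ τ_Y (deduplicated):
  ∅ × ∅ = {} (∅)
  {64} × {ζ} = {(64,ζ)}
  {65} × {ζ} = {(65,ζ)}
  {64} × {ε, ζ} = {(64,ε), (64,ζ)}
  {64} × {ζ, η} = {(64,ζ), (64,η)}
  {64, 65} × {ζ} = {(64,ζ), (65,ζ)}
  {65} × {ε, ζ} = {(65,ε), (65,ζ)}
  {65} × {ζ, η} = {(65,ζ), (65,η)}
  {64} × {ε, ζ, η} = {(64,ε), (64,ζ), (64,η)}
  {65} × {ε, ζ, η} = {(65,ε), (65,ζ), (65,η)}
  {64, 65} × {ε, ζ} = {(64,ε), (64,ζ), (65,ε), (65,ζ)}
  {64, 65} × {ζ, η} = {(64,ζ), (64,η), (65,ζ), (65,η)}
  {64, 65} × {ε, ζ, η} = {(64,ε), (64,ζ), (64,η), (65,ε), (65,ζ), (65,η)}
These 13 distinct sets form the basis B.
Close under arbitrary unions to get τ_{X×Y}; counting gives |τ_{X×Y}| = 25.


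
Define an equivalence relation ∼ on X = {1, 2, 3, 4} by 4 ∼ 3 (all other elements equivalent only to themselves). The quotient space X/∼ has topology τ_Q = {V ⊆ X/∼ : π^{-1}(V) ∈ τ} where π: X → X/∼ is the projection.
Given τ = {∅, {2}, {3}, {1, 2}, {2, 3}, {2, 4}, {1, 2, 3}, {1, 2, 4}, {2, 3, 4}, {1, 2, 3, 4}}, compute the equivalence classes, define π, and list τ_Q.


X/∼ = {[1], [2], [3=4]}; |τ_Q| = 5.

Equivalence classes: [1], [2], [3=4].
Quotient map π: X → X/∼ sends 1 ↦ [1], 2 ↦ [2], 3 ↦ [3=4], 4 ↦ [3=4].
For each subset V ⊆ X/∼, compute π^{-1}(V) ⊆ X and check whether π^{-1}(V) ∈ τ. V is open in τ_Q iff π^{-1}(V) ∈ τ.
  V = {}: π^{-1}(V) = ∅ ∈ τ ✓.
  V = {[1]}: π^{-1}(V) = {1} ∉ τ ✗.
  V = {[2]}: π^{-1}(V) = {2} ∈ τ ✓.
  V = {[1], [2]}: π^{-1}(V) = {1, 2} ∈ τ ✓.
  V = {[3=4]}: π^{-1}(V) = {3, 4} ∉ τ ✗.
  V = {[1], [3=4]}: π^{-1}(V) = {1, 3, 4} ∉ τ ✗.
  V = {[2], [3=4]}: π^{-1}(V) = {2, 3, 4} ∈ τ ✓.
  V = {[1], [2], [3=4]}: π^{-1}(V) = {1, 2, 3, 4} ∈ τ ✓.
Open sets in the quotient: τ_Q = {{}, {[2]}, {[1], [2]}, {[2], [3=4]}, {[1], [2], [3=4]}} (5 elements).


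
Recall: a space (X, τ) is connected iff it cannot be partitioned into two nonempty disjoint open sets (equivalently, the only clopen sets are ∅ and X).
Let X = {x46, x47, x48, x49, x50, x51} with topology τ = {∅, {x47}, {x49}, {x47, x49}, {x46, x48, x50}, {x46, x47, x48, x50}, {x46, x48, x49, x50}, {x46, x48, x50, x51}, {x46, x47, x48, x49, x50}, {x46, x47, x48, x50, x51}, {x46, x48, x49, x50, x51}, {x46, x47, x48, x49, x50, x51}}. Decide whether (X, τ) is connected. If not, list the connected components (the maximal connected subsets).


(X, τ) is disconnected; components = [{x47}, {x49}, {x46, x48, x50, x51}].

Find clopen sets (U ∈ τ with X ∖ U ∈ τ):
  U = ∅, X ∖ U = {x46, x47, x48, x49, x50, x51} — both open, so U is clopen.
  U = {x47}, X ∖ U = {x46, x48, x49, x50, x51} — both open, so U is clopen.
  U = {x49}, X ∖ U = {x46, x47, x48, x50, x51} — both open, so U is clopen.
  U = {x47, x49}, X ∖ U = {x46, x48, x50, x51} — both open, so U is clopen.
  U = {x46, x48, x50, x51}, X ∖ U = {x47, x49} — both open, so U is clopen.
  U = {x46, x47, x48, x50, x51}, X ∖ U = {x49} — both open, so U is clopen.
  U = {x46, x48, x49, x50, x51}, X ∖ U = {x47} — both open, so U is clopen.
  U = {x46, x47, x48, x49, x50, x51}, X ∖ U = ∅ — both open, so U is clopen.
Nontrivial clopen(s) exist: e.g. {x46, x48, x49, x50, x51}. So (X, τ) is disconnected.
Compute connected components by grouping points that agree on all clopens:
  component: {x47}
  component: {x49}
  component: {x46, x48, x50, x51}


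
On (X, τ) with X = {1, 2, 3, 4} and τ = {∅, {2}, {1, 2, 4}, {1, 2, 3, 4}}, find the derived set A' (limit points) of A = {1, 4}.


A' = {1, 3, 4}

For each x ∈ X, list the open sets U ∈ τ with x ∈ U, then check whether U ∩ (A ∖ {x}) ≠ ∅ for every such U.
  x = 1: opens ∋ x are {1, 2, 4}, {1, 2, 3, 4}; each meets A ∖ {1}, so x IS a limit point.
  x = 2: open {2} ∋ x has {2} ∩ (A ∖ {2}) = ∅, so x is NOT a limit point.
  x = 3: opens ∋ x are {1, 2, 3, 4}; each meets A ∖ {3}, so x IS a limit point.
  x = 4: opens ∋ x are {1, 2, 4}, {1, 2, 3, 4}; each meets A ∖ {4}, so x IS a limit point.
Collecting: A' = {1, 3, 4}.


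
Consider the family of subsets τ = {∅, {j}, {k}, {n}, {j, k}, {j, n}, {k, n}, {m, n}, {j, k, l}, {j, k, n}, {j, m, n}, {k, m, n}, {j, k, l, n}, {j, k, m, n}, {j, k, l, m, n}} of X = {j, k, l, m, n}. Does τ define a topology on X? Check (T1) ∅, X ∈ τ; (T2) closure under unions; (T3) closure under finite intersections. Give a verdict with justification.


τ IS a topology on X.

Axiom (T1): ∅ ∈ τ? Yes; X ∈ τ? Yes.
Axiom (T2/T3): check pairwise unions and intersections of members of τ.
All pairwise intersections and unions checked — each lies in τ. Therefore τ satisfies (T1), (T2), (T3): it IS a topology on X.


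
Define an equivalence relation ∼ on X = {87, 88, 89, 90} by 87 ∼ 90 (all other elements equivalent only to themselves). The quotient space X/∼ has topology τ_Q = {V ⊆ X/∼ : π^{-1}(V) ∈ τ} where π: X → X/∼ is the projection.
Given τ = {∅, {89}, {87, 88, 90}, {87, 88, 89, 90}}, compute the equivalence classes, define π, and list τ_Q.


X/∼ = {[87=90], [88], [89]}; |τ_Q| = 4.

Equivalence classes: [87=90], [88], [89].
Quotient map π: X → X/∼ sends 87 ↦ [87=90], 88 ↦ [88], 89 ↦ [89], 90 ↦ [87=90].
For each subset V ⊆ X/∼, compute π^{-1}(V) ⊆ X and check whether π^{-1}(V) ∈ τ. V is open in τ_Q iff π^{-1}(V) ∈ τ.
  V = {}: π^{-1}(V) = ∅ ∈ τ ✓.
  V = {[87=90]}: π^{-1}(V) = {87, 90} ∉ τ ✗.
  V = {[88]}: π^{-1}(V) = {88} ∉ τ ✗.
  V = {[87=90], [88]}: π^{-1}(V) = {87, 88, 90} ∈ τ ✓.
  V = {[89]}: π^{-1}(V) = {89} ∈ τ ✓.
  V = {[87=90], [89]}: π^{-1}(V) = {87, 89, 90} ∉ τ ✗.
  V = {[88], [89]}: π^{-1}(V) = {88, 89} ∉ τ ✗.
  V = {[87=90], [88], [89]}: π^{-1}(V) = {87, 88, 89, 90} ∈ τ ✓.
Open sets in the quotient: τ_Q = {{}, {[87=90], [88]}, {[89]}, {[87=90], [88], [89]}} (4 elements).


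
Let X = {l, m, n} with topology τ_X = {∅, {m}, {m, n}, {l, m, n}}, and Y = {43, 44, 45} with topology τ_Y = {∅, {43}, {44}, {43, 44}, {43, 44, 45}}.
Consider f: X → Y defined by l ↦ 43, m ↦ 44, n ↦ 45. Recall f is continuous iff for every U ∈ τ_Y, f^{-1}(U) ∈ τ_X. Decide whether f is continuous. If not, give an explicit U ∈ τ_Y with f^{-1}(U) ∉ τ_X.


f is NOT continuous.

Compute f^{-1}(U) for each U ∈ τ_Y:
  U = ∅: f^{-1}(U) = ∅ ∈ τ_X ✓.
  U = {43}: f^{-1}(U) = {l} ∉ τ_X ✗.
  U = {44}: f^{-1}(U) = {m} ∈ τ_X ✓.
  U = {43, 44}: f^{-1}(U) = {l, m} ∉ τ_X ✗.
  U = {43, 44, 45}: f^{-1}(U) = {l, m, n} ∈ τ_X ✓.
Found U = {43} with f^{-1}(U) = {l} not in τ_X. Therefore f is NOT continuous.


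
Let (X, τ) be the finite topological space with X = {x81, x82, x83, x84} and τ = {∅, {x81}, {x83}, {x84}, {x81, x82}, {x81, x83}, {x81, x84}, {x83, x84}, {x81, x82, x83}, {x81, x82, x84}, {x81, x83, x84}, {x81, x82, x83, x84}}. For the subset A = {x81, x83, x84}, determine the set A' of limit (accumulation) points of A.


A' = {x82}

For each x ∈ X, list the open sets U ∈ τ with x ∈ U, then check whether U ∩ (A ∖ {x}) ≠ ∅ for every such U.
  x = x81: open {x81} ∋ x has {x81} ∩ (A ∖ {x81}) = ∅, so x is NOT a limit point.
  x = x82: opens ∋ x are {x81, x82}, {x81, x82, x83}, {x81, x82, x84}, {x81, x82, x83, x84}; each meets A ∖ {x82}, so x IS a limit point.
  x = x83: open {x83} ∋ x has {x83} ∩ (A ∖ {x83}) = ∅, so x is NOT a limit point.
  x = x84: open {x84} ∋ x has {x84} ∩ (A ∖ {x84}) = ∅, so x is NOT a limit point.
Collecting: A' = {x82}.


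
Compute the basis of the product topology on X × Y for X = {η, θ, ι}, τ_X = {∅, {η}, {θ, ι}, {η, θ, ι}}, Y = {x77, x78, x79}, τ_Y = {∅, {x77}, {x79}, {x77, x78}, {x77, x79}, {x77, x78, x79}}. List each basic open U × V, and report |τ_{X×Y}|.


Basis B = {∅ × ∅, {η} × {x77}, {η} × {x79}, {η} × {x77, x78}, {η} × {x77, x79}, {θ, ι} × {x77}, {θ, ι} × {x79}, {η} × {x77, x78, x79}, {η, θ, ι} × {x77}, {η, θ, ι} × {x79}, {θ, ι} × {x77, x78}, {θ, ι} × {x77, x79}, {η, θ, ι} × {x77, x78}, {η, θ, ι} × {x77, x79}, {θ, ι} × {x77, x78, x79}, {η, θ, ι} × {x77, x78, x79}}; |τ_{X×Y}| = 36.

Enumerate products U × V with U ∈ τ_X, V ∈ τ_Y (deduplicated):
  ∅ × ∅ = {} (∅)
  {η} × {x77} = {(η,x77)}
  {η} × {x79} = {(η,x79)}
  {η} × {x77, x78} = {(η,x77), (η,x78)}
  {η} × {x77, x79} = {(η,x77), (η,x79)}
  {θ, ι} × {x77} = {(θ,x77), (ι,x77)}
  {θ, ι} × {x79} = {(θ,x79), (ι,x79)}
  {η} × {x77, x78, x79} = {(η,x77), (η,x78), (η,x79)}
  {η, θ, ι} × {x77} = {(η,x77), (θ,x77), (ι,x77)}
  {η, θ, ι} × {x79} = {(η,x79), (θ,x79), (ι,x79)}
  {θ, ι} × {x77, x78} = {(θ,x77), (θ,x78), (ι,x77), (ι,x78)}
  {θ, ι} × {x77, x79} = {(θ,x77), (θ,x79), (ι,x77), (ι,x79)}
  {η, θ, ι} × {x77, x78} = {(η,x77), (η,x78), (θ,x77), (θ,x78), (ι,x77), (ι,x78)}
  {η, θ, ι} × {x77, x79} = {(η,x77), (η,x79), (θ,x77), (θ,x79), (ι,x77), (ι,x79)}
  {θ, ι} × {x77, x78, x79} = {(θ,x77), (θ,x78), (θ,x79), (ι,x77), (ι,x78), (ι,x79)}
  {η, θ, ι} × {x77, x78, x79} = {(η,x77), (η,x78), (η,x79), (θ,x77), (θ,x78), (θ,x79), (ι,x77), (ι,x78), (ι,x79)}
These 16 distinct sets form the basis B.
Close under arbitrary unions to get τ_{X×Y}; counting gives |τ_{X×Y}| = 36.


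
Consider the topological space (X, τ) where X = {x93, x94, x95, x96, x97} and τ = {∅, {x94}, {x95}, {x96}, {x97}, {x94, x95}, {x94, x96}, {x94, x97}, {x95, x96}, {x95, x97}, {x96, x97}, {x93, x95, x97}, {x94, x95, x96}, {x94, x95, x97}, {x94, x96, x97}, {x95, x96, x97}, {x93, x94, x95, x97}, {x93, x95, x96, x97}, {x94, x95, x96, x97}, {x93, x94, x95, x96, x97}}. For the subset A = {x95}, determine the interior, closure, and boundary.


int(A) = {x95}, cl(A) = {x93, x95}, ∂A = {x93}.

Closed sets in (X, τ) are complements of opens:
  closed(X, τ) = {∅, {x93}, {x94}, {x96}, {x93, x94}, {x93, x95}, {x93, x96}, {x93, x97}, {x94, x96}, {x93, x94, x95}, {x93, x94, x96}, {x93, x94, x97}, {x93, x95, x96}, {x93, x95, x97}, {x93, x96, x97}, {x93, x94, x95, x96}, {x93, x94, x95, x97}, {x93, x94, x96, x97}, {x93, x95, x96, x97}, {x93, x94, x95, x96, x97}}.
int(A) = ⋃ {U ∈ τ : U ⊆ A}. Opens contained in A: ∅, {x95}.
Taking the union of these: int(A) = {x95}.
cl(A) = ⋂ {C closed : A ⊆ C}. Closed sets containing A: {x93, x95}, {x93, x94, x95}, {x93, x95, x96}, {x93, x95, x97}, {x93, x94, x95, x96}, {x93, x94, x95, x97}, {x93, x95, x96, x97}, {x93, x94, x95, x96, x97}.
Intersecting these: cl(A) = {x93, x95}.
∂A = cl(A) ∖ int(A) = {x93, x95} ∖ {x95} = {x93}.


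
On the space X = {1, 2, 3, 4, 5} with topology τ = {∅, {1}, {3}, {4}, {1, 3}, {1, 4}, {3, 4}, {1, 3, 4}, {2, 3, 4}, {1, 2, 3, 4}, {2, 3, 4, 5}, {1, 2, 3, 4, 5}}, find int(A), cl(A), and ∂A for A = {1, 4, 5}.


int(A) = {1, 4}, cl(A) = {1, 2, 4, 5}, ∂A = {2, 5}.

Closed sets in (X, τ) are complements of opens:
  closed(X, τ) = {∅, {1}, {5}, {1, 5}, {2, 5}, {1, 2, 5}, {2, 3, 5}, {2, 4, 5}, {1, 2, 3, 5}, {1, 2, 4, 5}, {2, 3, 4, 5}, {1, 2, 3, 4, 5}}.
int(A) = ⋃ {U ∈ τ : U ⊆ A}. Opens contained in A: ∅, {1}, {4}, {1, 4}.
Taking the union of these: int(A) = {1, 4}.
cl(A) = ⋂ {C closed : A ⊆ C}. Closed sets containing A: {1, 2, 4, 5}, {1, 2, 3, 4, 5}.
Intersecting these: cl(A) = {1, 2, 4, 5}.
∂A = cl(A) ∖ int(A) = {1, 2, 4, 5} ∖ {1, 4} = {2, 5}.


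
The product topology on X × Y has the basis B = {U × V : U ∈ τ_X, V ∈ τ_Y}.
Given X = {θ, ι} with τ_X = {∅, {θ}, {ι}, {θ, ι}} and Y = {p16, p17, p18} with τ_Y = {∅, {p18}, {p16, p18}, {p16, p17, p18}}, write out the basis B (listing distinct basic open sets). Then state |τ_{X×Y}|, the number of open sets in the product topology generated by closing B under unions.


Basis B = {∅ × ∅, {θ} × {p18}, {ι} × {p18}, {θ} × {p16, p18}, {θ, ι} × {p18}, {ι} × {p16, p18}, {θ} × {p16, p17, p18}, {ι} × {p16, p17, p18}, {θ, ι} × {p16, p18}, {θ, ι} × {p16, p17, p18}}; |τ_{X×Y}| = 16.

Enumerate products U × V with U ∈ τ_X, V ∈ τ_Y (deduplicated):
  ∅ × ∅ = {} (∅)
  {θ} × {p18} = {(θ,p18)}
  {ι} × {p18} = {(ι,p18)}
  {θ} × {p16, p18} = {(θ,p16), (θ,p18)}
  {θ, ι} × {p18} = {(θ,p18), (ι,p18)}
  {ι} × {p16, p18} = {(ι,p16), (ι,p18)}
  {θ} × {p16, p17, p18} = {(θ,p16), (θ,p17), (θ,p18)}
  {ι} × {p16, p17, p18} = {(ι,p16), (ι,p17), (ι,p18)}
  {θ, ι} × {p16, p18} = {(θ,p16), (θ,p18), (ι,p16), (ι,p18)}
  {θ, ι} × {p16, p17, p18} = {(θ,p16), (θ,p17), (θ,p18), (ι,p16), (ι,p17), (ι,p18)}
These 10 distinct sets form the basis B.
Close under arbitrary unions to get τ_{X×Y}; counting gives |τ_{X×Y}| = 16.


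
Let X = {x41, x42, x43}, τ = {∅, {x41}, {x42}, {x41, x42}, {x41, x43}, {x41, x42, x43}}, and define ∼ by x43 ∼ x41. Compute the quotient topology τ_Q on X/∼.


X/∼ = {[x41=x43], [x42]}; |τ_Q| = 4.

Equivalence classes: [x41=x43], [x42].
Quotient map π: X → X/∼ sends x41 ↦ [x41=x43], x42 ↦ [x42], x43 ↦ [x41=x43].
For each subset V ⊆ X/∼, compute π^{-1}(V) ⊆ X and check whether π^{-1}(V) ∈ τ. V is open in τ_Q iff π^{-1}(V) ∈ τ.
  V = {}: π^{-1}(V) = ∅ ∈ τ ✓.
  V = {[x41=x43]}: π^{-1}(V) = {x41, x43} ∈ τ ✓.
  V = {[x42]}: π^{-1}(V) = {x42} ∈ τ ✓.
  V = {[x41=x43], [x42]}: π^{-1}(V) = {x41, x42, x43} ∈ τ ✓.
Open sets in the quotient: τ_Q = {{}, {[x41=x43]}, {[x42]}, {[x41=x43], [x42]}} (4 elements).


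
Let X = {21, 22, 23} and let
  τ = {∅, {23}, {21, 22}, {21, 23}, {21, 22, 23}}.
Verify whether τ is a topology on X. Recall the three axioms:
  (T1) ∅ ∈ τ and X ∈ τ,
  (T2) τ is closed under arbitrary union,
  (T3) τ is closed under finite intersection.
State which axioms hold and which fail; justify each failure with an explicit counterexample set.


τ is NOT a topology on X.

Axiom (T1): ∅ ∈ τ? Yes; X ∈ τ? Yes.
Axiom (T2/T3): check pairwise unions and intersections of members of τ.
Counterexample for (T3): {21, 22} ∩ {21, 23} = {21} ∉ τ. Therefore τ is NOT a topology.


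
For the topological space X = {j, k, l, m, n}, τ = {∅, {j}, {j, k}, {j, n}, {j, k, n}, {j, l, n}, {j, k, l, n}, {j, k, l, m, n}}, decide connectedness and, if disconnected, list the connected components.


(X, τ) is connected.

Find clopen sets (U ∈ τ with X ∖ U ∈ τ):
  U = ∅, X ∖ U = {j, k, l, m, n} — both open, so U is clopen.
  U = {j, k, l, m, n}, X ∖ U = ∅ — both open, so U is clopen.
Only trivial clopens (∅ and X) exist, so (X, τ) is connected.
Compute connected components by grouping points that agree on all clopens:
  component: {j, k, l, m, n}


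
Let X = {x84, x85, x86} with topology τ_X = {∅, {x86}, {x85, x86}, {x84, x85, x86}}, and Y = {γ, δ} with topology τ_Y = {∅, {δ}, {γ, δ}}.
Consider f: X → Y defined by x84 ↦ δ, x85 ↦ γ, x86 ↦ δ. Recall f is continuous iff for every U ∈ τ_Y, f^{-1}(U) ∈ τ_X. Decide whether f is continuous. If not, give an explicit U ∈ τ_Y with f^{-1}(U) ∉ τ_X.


f is NOT continuous.

Compute f^{-1}(U) for each U ∈ τ_Y:
  U = ∅: f^{-1}(U) = ∅ ∈ τ_X ✓.
  U = {δ}: f^{-1}(U) = {x84, x86} ∉ τ_X ✗.
  U = {γ, δ}: f^{-1}(U) = {x84, x85, x86} ∈ τ_X ✓.
Found U = {δ} with f^{-1}(U) = {x84, x86} not in τ_X. Therefore f is NOT continuous.


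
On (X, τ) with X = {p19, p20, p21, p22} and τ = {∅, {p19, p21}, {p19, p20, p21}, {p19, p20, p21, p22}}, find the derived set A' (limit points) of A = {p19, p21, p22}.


A' = {p19, p20, p21, p22}

For each x ∈ X, list the open sets U ∈ τ with x ∈ U, then check whether U ∩ (A ∖ {x}) ≠ ∅ for every such U.
  x = p19: opens ∋ x are {p19, p21}, {p19, p20, p21}, {p19, p20, p21, p22}; each meets A ∖ {p19}, so x IS a limit point.
  x = p20: opens ∋ x are {p19, p20, p21}, {p19, p20, p21, p22}; each meets A ∖ {p20}, so x IS a limit point.
  x = p21: opens ∋ x are {p19, p21}, {p19, p20, p21}, {p19, p20, p21, p22}; each meets A ∖ {p21}, so x IS a limit point.
  x = p22: opens ∋ x are {p19, p20, p21, p22}; each meets A ∖ {p22}, so x IS a limit point.
Collecting: A' = {p19, p20, p21, p22}.


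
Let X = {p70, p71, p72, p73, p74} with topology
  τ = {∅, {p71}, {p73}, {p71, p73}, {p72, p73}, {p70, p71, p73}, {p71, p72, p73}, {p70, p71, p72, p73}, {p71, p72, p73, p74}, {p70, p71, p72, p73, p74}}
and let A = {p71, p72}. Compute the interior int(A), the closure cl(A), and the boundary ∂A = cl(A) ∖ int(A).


int(A) = {p71}, cl(A) = {p70, p71, p72, p74}, ∂A = {p70, p72, p74}.

Closed sets in (X, τ) are complements of opens:
  closed(X, τ) = {∅, {p70}, {p74}, {p70, p74}, {p72, p74}, {p70, p71, p74}, {p70, p72, p74}, {p70, p71, p72, p74}, {p70, p72, p73, p74}, {p70, p71, p72, p73, p74}}.
int(A) = ⋃ {U ∈ τ : U ⊆ A}. Opens contained in A: ∅, {p71}.
Taking the union of these: int(A) = {p71}.
cl(A) = ⋂ {C closed : A ⊆ C}. Closed sets containing A: {p70, p71, p72, p74}, {p70, p71, p72, p73, p74}.
Intersecting these: cl(A) = {p70, p71, p72, p74}.
∂A = cl(A) ∖ int(A) = {p70, p71, p72, p74} ∖ {p71} = {p70, p72, p74}.


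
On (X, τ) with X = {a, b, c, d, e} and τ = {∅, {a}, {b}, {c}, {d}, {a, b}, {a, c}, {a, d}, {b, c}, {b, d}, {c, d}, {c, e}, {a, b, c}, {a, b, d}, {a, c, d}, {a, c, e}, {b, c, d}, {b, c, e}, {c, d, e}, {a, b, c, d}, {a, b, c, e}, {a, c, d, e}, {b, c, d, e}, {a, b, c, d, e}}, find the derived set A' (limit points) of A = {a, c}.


A' = {e}

For each x ∈ X, list the open sets U ∈ τ with x ∈ U, then check whether U ∩ (A ∖ {x}) ≠ ∅ for every such U.
  x = a: open {a} ∋ x has {a} ∩ (A ∖ {a}) = ∅, so x is NOT a limit point.
  x = b: open {b} ∋ x has {b} ∩ (A ∖ {b}) = ∅, so x is NOT a limit point.
  x = c: open {c} ∋ x has {c} ∩ (A ∖ {c}) = ∅, so x is NOT a limit point.
  x = d: open {d} ∋ x has {d} ∩ (A ∖ {d}) = ∅, so x is NOT a limit point.
  x = e: opens ∋ x are {c, e}, {a, c, e}, {b, c, e}, {c, d, e}, {a, b, c, e}, {a, c, d, e}, {b, c, d, e}, {a, b, c, d, e}; each meets A ∖ {e}, so x IS a limit point.
Collecting: A' = {e}.


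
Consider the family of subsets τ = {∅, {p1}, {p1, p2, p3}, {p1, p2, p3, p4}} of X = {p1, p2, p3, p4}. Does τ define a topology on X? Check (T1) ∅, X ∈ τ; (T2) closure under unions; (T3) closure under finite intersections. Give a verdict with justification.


τ IS a topology on X.

Axiom (T1): ∅ ∈ τ? Yes; X ∈ τ? Yes.
Axiom (T2/T3): check pairwise unions and intersections of members of τ.
All pairwise intersections and unions checked — each lies in τ. Therefore τ satisfies (T1), (T2), (T3): it IS a topology on X.


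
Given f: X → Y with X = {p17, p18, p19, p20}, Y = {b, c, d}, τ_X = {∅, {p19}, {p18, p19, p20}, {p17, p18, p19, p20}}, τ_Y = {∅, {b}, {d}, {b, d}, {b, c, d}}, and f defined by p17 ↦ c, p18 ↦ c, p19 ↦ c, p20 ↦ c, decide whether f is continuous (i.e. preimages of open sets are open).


f IS continuous.

Compute f^{-1}(U) for each U ∈ τ_Y:
  U = ∅: f^{-1}(U) = ∅ ∈ τ_X ✓.
  U = {b}: f^{-1}(U) = ∅ ∈ τ_X ✓.
  U = {d}: f^{-1}(U) = ∅ ∈ τ_X ✓.
  U = {b, d}: f^{-1}(U) = ∅ ∈ τ_X ✓.
  U = {b, c, d}: f^{-1}(U) = {p17, p18, p19, p20} ∈ τ_X ✓.
Every preimage lies in τ_X, so f IS continuous.


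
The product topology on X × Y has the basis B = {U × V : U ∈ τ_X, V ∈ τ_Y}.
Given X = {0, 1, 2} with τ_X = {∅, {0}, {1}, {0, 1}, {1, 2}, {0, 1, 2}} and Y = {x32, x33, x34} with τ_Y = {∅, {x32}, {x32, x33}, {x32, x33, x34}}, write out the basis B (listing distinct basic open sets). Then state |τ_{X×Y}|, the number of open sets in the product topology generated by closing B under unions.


Basis B = {∅ × ∅, {0} × {x32}, {1} × {x32}, {0} × {x32, x33}, {0, 1} × {x32}, {1} × {x32, x33}, {1, 2} × {x32}, {0} × {x32, x33, x34}, {0, 1, 2} × {x32}, {1} × {x32, x33, x34}, {0, 1} × {x32, x33}, {1, 2} × {x32, x33}, {0, 1} × {x32, x33, x34}, {0, 1, 2} × {x32, x33}, {1, 2} × {x32, x33, x34}, {0, 1, 2} × {x32, x33, x34}}; |τ_{X×Y}| = 40.

Enumerate products U × V with U ∈ τ_X, V ∈ τ_Y (deduplicated):
  ∅ × ∅ = {} (∅)
  {0} × {x32} = {(0,x32)}
  {1} × {x32} = {(1,x32)}
  {0} × {x32, x33} = {(0,x32), (0,x33)}
  {0, 1} × {x32} = {(0,x32), (1,x32)}
  {1} × {x32, x33} = {(1,x32), (1,x33)}
  {1, 2} × {x32} = {(1,x32), (2,x32)}
  {0} × {x32, x33, x34} = {(0,x32), (0,x33), (0,x34)}
  {0, 1, 2} × {x32} = {(0,x32), (1,x32), (2,x32)}
  {1} × {x32, x33, x34} = {(1,x32), (1,x33), (1,x34)}
  {0, 1} × {x32, x33} = {(0,x32), (0,x33), (1,x32), (1,x33)}
  {1, 2} × {x32, x33} = {(1,x32), (1,x33), (2,x32), (2,x33)}
  {0, 1} × {x32, x33, x34} = {(0,x32), (0,x33), (0,x34), (1,x32), (1,x33), (1,x34)}
  {0, 1, 2} × {x32, x33} = {(0,x32), (0,x33), (1,x32), (1,x33), (2,x32), (2,x33)}
  {1, 2} × {x32, x33, x34} = {(1,x32), (1,x33), (1,x34), (2,x32), (2,x33), (2,x34)}
  {0, 1, 2} × {x32, x33, x34} = {(0,x32), (0,x33), (0,x34), (1,x32), (1,x33), (1,x34), (2,x32), (2,x33), (2,x34)}
These 16 distinct sets form the basis B.
Close under arbitrary unions to get τ_{X×Y}; counting gives |τ_{X×Y}| = 40.
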